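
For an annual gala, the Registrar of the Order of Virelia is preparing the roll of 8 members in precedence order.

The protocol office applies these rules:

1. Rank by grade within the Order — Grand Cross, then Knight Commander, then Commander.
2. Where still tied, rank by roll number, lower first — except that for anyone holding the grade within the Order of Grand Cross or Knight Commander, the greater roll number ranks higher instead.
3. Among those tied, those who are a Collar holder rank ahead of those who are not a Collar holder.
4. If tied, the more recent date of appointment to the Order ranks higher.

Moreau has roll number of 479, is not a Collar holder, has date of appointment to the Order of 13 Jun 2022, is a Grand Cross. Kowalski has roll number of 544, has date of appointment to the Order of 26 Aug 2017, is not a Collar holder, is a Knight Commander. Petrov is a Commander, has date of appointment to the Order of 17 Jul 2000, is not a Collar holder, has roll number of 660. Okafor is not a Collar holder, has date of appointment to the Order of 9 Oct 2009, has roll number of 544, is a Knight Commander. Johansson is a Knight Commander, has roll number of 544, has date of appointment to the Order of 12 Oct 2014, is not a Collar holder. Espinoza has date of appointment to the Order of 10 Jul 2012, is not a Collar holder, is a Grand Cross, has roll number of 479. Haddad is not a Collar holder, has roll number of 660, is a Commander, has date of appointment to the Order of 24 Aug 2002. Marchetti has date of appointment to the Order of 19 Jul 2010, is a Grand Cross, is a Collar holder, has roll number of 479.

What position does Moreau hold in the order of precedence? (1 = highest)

By grade within the Order: Marchetti, Moreau and Espinoza (Grand Cross); then Kowalski, Johansson and Okafor (Knight Commander); then Haddad and Petrov (Commander).
Marchetti, Moreau and Espinoza all have roll number 479, so the next rule applies.
Among Marchetti, Moreau and Espinoza, a Collar holder before not a Collar holder: Marchetti (a Collar holder) before Moreau and Espinoza (not a Collar holder).
Among Moreau and Espinoza, by date of appointment to the Order (later first): Moreau (13 Jun 2022) before Espinoza (10 Jul 2012).
Kowalski, Johansson and Okafor all have roll number 544, so the next rule applies.
Kowalski, Johansson and Okafor are each not a Collar holder, so the next rule applies.
Among Kowalski, Johansson and Okafor, by date of appointment to the Order (later first): Kowalski (26 Aug 2017) before Johansson (12 Oct 2014) before Okafor (9 Oct 2009).
Haddad and Petrov both have roll number 660, so the next rule applies.
Haddad and Petrov are each not a Collar holder, so the next rule applies.
Among Haddad and Petrov, by date of appointment to the Order (later first): Haddad (24 Aug 2002) before Petrov (17 Jul 2000).
Order: Marchetti, Moreau, Espinoza, Kowalski, Johansson, Okafor, Haddad, Petrov. So position 2.

2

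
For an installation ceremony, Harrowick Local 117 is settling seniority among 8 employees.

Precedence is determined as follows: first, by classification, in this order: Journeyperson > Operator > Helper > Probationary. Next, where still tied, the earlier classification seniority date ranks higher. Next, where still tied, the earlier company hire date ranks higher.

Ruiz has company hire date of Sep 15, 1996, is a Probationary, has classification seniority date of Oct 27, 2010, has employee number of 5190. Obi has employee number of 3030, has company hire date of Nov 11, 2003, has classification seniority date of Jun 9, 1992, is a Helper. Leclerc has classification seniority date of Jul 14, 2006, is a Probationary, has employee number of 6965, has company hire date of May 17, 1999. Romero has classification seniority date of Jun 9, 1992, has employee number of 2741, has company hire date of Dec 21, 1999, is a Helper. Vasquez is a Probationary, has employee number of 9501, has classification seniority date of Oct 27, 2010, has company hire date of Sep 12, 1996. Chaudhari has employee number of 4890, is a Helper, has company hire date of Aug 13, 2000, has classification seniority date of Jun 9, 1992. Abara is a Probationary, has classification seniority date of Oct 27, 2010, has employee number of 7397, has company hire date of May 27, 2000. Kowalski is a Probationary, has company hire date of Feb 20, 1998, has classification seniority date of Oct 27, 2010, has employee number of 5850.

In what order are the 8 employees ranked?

Romero, Chaudhari, Obi, Leclerc, Vasquez, Ruiz, Kowalski, Abara

By classification: Romero, Chaudhari and Obi (Helper); then Leclerc, Vasquez, Ruiz, Kowalski and Abara (Probationary).
Romero, Chaudhari and Obi all have classification seniority date Jun 9, 1992, so the next rule applies.
Among Romero, Chaudhari and Obi, by company hire date (earlier first): Romero (Dec 21, 1999) before Chaudhari (Aug 13, 2000) before Obi (Nov 11, 2003).
Among Leclerc, Vasquez, Ruiz, Kowalski and Abara, by classification seniority date (earlier first): Leclerc (Jul 14, 2006) before Vasquez, Ruiz, Kowalski and Abara (Oct 27, 2010).
Among Vasquez, Ruiz, Kowalski and Abara, by company hire date (earlier first): Vasquez (Sep 12, 1996) before Ruiz (Sep 15, 1996) before Kowalski (Feb 20, 1998) before Abara (May 27, 2000).
Full order: Romero, Chaudhari, Obi, Leclerc, Vasquez, Ruiz, Kowalski, Abara.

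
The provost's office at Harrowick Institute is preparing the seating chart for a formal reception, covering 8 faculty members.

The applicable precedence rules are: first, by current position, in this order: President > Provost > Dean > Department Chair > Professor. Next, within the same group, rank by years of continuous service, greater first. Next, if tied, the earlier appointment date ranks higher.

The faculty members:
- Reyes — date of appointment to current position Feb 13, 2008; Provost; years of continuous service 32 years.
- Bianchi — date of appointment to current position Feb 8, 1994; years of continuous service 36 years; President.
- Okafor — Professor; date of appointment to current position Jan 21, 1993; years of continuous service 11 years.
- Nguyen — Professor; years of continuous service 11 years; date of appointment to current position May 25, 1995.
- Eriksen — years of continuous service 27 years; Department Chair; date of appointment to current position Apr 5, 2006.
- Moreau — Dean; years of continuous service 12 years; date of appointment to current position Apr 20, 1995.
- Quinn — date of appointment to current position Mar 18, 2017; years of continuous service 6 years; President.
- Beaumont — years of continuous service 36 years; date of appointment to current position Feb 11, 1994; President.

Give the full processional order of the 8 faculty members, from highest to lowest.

Bianchi, Beaumont, Quinn, Reyes, Moreau, Eriksen, Okafor, Nguyen

By current position: Bianchi, Beaumont and Quinn (President); then Reyes (Provost); then Moreau (Dean); then Eriksen (Department Chair); then Okafor and Nguyen (Professor).
Among Bianchi, Beaumont and Quinn, by years of continuous service (higher first): Bianchi and Beaumont (36 years) before Quinn (6 years).
Among Bianchi and Beaumont, by date of appointment to current position (earlier first): Bianchi (Feb 8, 1994) before Beaumont (Feb 11, 1994).
Okafor and Nguyen both have years of continuous service 11 years, so the next rule applies.
Among Okafor and Nguyen, by date of appointment to current position (earlier first): Okafor (Jan 21, 1993) before Nguyen (May 25, 1995).
Full order: Bianchi, Beaumont, Quinn, Reyes, Moreau, Eriksen, Okafor, Nguyen.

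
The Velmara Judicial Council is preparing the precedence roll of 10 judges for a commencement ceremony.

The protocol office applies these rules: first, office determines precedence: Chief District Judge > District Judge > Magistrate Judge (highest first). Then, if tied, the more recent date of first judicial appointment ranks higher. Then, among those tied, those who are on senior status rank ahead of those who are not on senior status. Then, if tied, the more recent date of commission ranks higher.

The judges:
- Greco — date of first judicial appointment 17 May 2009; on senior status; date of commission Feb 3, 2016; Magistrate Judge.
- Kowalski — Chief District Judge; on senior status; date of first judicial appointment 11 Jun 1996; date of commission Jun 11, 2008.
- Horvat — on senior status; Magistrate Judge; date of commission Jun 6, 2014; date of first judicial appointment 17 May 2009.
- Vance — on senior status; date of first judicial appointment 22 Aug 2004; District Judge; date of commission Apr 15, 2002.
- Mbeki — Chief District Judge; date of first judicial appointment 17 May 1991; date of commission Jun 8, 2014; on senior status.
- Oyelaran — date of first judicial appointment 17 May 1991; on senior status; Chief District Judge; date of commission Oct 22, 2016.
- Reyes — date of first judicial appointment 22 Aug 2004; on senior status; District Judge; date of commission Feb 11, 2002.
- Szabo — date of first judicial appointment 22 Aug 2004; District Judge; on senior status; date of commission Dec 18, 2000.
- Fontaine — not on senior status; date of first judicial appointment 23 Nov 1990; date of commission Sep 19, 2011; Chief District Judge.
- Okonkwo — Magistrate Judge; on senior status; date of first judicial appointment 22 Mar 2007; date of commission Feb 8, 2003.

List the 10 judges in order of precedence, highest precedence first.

Kowalski, Oyelaran, Mbeki, Fontaine, Vance, Reyes, Szabo, Greco, Horvat, Okonkwo

By office: Kowalski, Oyelaran, Mbeki and Fontaine (Chief District Judge); then Vance, Reyes and Szabo (District Judge); then Greco, Horvat and Okonkwo (Magistrate Judge).
Among Kowalski, Oyelaran, Mbeki and Fontaine, by date of first judicial appointment (later first): Kowalski (11 Jun 1996) before Oyelaran and Mbeki (17 May 1991) before Fontaine (23 Nov 1990).
Oyelaran and Mbeki are each on senior status, so the next rule applies.
Among Oyelaran and Mbeki, by date of commission (later first): Oyelaran (Oct 22, 2016) before Mbeki (Jun 8, 2014).
Vance, Reyes and Szabo all have date of first judicial appointment 22 Aug 2004, so the next rule applies.
Vance, Reyes and Szabo are each on senior status, so the next rule applies.
Among Vance, Reyes and Szabo, by date of commission (later first): Vance (Apr 15, 2002) before Reyes (Feb 11, 2002) before Szabo (Dec 18, 2000).
Among Greco, Horvat and Okonkwo, by date of first judicial appointment (later first): Greco and Horvat (17 May 2009) before Okonkwo (22 Mar 2007).
Greco and Horvat are each on senior status, so the next rule applies.
Among Greco and Horvat, by date of commission (later first): Greco (Feb 3, 2016) before Horvat (Jun 6, 2014).
Full order: Kowalski, Oyelaran, Mbeki, Fontaine, Vance, Reyes, Szabo, Greco, Horvat, Okonkwo.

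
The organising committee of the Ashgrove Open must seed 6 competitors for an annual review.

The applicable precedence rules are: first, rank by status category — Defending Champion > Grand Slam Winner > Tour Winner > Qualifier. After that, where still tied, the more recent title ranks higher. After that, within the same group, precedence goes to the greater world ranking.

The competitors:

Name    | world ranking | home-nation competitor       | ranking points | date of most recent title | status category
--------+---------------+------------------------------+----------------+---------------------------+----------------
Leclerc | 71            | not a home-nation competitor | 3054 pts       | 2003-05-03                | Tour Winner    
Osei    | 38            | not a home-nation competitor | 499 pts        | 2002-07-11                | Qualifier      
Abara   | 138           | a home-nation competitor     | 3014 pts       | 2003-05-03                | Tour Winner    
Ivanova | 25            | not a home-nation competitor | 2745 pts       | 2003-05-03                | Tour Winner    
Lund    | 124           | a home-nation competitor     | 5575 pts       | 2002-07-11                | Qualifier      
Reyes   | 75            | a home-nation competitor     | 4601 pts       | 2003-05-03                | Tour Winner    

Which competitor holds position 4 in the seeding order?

By status category: Abara, Reyes, Leclerc and Ivanova (Tour Winner); then Lund and Osei (Qualifier).
Abara, Reyes, Leclerc and Ivanova all have date of most recent title 2003-05-03, so the next rule applies.
Among Abara, Reyes, Leclerc and Ivanova, by world ranking (higher first): Abara (138) before Reyes (75) before Leclerc (71) before Ivanova (25).
Lund and Osei both have date of most recent title 2002-07-11, so the next rule applies.
Among Lund and Osei, by world ranking (higher first): Lund (124) before Osei (38).
Order: Abara, Reyes, Leclerc, Ivanova, Lund, Osei.

Ivanova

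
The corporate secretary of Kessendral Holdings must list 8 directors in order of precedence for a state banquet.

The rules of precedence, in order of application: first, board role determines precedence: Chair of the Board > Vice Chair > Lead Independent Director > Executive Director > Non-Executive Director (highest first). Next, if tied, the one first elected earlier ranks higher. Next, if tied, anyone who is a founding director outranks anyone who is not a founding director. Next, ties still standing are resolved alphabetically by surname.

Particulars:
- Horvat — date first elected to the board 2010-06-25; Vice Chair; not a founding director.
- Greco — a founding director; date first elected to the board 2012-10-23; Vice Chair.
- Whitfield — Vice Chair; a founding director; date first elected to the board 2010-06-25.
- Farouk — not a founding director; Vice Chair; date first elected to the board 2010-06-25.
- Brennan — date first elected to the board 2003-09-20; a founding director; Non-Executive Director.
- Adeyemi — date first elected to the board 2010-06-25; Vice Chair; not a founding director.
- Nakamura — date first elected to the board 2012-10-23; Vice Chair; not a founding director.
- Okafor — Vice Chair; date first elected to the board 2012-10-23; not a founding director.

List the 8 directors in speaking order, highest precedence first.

By board role: Whitfield, Adeyemi, Farouk, Horvat, Greco, Nakamura and Okafor (Vice Chair); then Brennan (Non-Executive Director).
Among Whitfield, Adeyemi, Farouk, Horvat, Greco, Nakamura and Okafor, by date first elected to the board (earlier first): Whitfield, Adeyemi, Farouk and Horvat (2010-06-25) before Greco, Nakamura and Okafor (2012-10-23).
Among Whitfield, Adeyemi, Farouk and Horvat, a founding director before not a founding director: Whitfield (a founding director) before Adeyemi, Farouk and Horvat (not a founding director).
Among Adeyemi, Farouk and Horvat, alphabetically by surname: Adeyemi before Farouk before Horvat.
Among Greco, Nakamura and Okafor, a founding director before not a founding director: Greco (a founding director) before Nakamura and Okafor (not a founding director).
Among Nakamura and Okafor, alphabetically by surname: Nakamura before Okafor.
Full order: Whitfield, Adeyemi, Farouk, Horvat, Greco, Nakamura, Okafor, Brennan.

Whitfield, Adeyemi, Farouk, Horvat, Greco, Nakamura, Okafor, Brennan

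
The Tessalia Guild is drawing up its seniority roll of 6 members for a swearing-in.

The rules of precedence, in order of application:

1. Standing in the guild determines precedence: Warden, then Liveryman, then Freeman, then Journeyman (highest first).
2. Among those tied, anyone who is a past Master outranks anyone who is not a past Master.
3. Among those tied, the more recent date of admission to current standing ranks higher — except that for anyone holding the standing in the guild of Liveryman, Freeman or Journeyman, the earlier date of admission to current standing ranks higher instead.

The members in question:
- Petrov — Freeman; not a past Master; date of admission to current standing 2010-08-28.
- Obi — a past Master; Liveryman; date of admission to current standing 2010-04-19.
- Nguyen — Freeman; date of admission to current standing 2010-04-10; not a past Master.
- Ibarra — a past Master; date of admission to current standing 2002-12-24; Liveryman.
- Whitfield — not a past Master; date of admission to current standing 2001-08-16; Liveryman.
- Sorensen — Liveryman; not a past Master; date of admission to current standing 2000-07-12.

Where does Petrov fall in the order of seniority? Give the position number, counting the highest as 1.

By standing in the guild: Ibarra, Obi, Sorensen and Whitfield (Liveryman); then Nguyen and Petrov (Freeman).
Among Ibarra, Obi, Sorensen and Whitfield, a past Master before not a past Master: Ibarra and Obi (a past Master) before Sorensen and Whitfield (not a past Master).
Among Ibarra and Obi, by date of admission to current standing (earlier first) (reversed rule for this group): Ibarra (2002-12-24) before Obi (2010-04-19).
Among Sorensen and Whitfield, by date of admission to current standing (earlier first) (reversed rule for this group): Sorensen (2000-07-12) before Whitfield (2001-08-16).
Nguyen and Petrov are each not a past Master, so the next rule applies.
Among Nguyen and Petrov, by date of admission to current standing (earlier first) (reversed rule for this group): Nguyen (2010-04-10) before Petrov (2010-08-28).
Order: Ibarra, Obi, Sorensen, Whitfield, Nguyen, Petrov. So position 6.

6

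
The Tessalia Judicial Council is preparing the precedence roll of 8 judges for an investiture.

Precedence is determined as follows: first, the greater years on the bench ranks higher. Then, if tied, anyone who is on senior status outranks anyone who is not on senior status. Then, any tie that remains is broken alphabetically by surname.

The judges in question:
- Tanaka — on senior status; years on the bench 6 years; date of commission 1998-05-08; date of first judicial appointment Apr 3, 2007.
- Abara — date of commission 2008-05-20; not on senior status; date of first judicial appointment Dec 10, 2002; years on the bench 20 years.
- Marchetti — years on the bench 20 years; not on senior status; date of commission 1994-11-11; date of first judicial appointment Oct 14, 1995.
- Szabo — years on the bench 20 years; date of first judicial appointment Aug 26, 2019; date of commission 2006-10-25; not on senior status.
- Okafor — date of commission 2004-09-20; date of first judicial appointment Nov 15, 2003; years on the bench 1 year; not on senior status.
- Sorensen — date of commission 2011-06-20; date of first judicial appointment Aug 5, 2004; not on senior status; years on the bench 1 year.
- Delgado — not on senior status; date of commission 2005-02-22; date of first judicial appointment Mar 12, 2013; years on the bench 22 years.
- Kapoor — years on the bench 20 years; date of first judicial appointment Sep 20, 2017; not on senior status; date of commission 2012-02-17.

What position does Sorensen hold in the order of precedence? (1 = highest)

By years on the bench (higher first): Delgado (22 years); then Abara, Kapoor, Marchetti and Szabo (each 20 years); then Tanaka (6 years); then Okafor and Sorensen (both 1 year).
Abara, Kapoor, Marchetti and Szabo are each not on senior status, so the next rule applies.
Among Abara, Kapoor, Marchetti and Szabo, alphabetically by surname: Abara before Kapoor before Marchetti before Szabo.
Okafor and Sorensen are each not on senior status, so the next rule applies.
Among Okafor and Sorensen, alphabetically by surname: Okafor before Sorensen.
Order: Delgado, Abara, Kapoor, Marchetti, Szabo, Tanaka, Okafor, Sorensen. So position 8.

8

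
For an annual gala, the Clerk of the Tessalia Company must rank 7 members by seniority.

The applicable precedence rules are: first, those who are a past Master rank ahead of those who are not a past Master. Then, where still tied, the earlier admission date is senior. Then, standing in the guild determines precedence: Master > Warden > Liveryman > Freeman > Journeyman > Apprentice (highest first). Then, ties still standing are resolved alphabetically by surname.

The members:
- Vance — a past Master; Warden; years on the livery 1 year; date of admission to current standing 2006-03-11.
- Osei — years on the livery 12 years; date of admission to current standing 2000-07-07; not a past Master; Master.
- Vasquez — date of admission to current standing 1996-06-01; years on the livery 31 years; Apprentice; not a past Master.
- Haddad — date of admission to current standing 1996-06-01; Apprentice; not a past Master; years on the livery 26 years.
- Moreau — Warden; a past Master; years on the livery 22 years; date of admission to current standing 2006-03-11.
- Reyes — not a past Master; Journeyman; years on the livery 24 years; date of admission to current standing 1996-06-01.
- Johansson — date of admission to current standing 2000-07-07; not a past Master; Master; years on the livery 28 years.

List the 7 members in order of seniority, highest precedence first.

Moreau, Vance, Reyes, Haddad, Vasquez, Johansson, Osei

By the first rule: Moreau and Vance (both a past Master); then Reyes, Haddad, Vasquez, Johansson and Osei (each not a past Master).
Moreau and Vance both have date of admission to current standing 2006-03-11, so the next rule applies.
Moreau and Vance are each Warden, so the next rule applies.
Among Moreau and Vance, alphabetically by surname: Moreau before Vance.
Among Reyes, Haddad, Vasquez, Johansson and Osei, by date of admission to current standing (earlier first): Reyes, Haddad and Vasquez (1996-06-01) before Johansson and Osei (2000-07-07).
Among Reyes, Haddad and Vasquez, by standing in the guild: Reyes (Journeyman) before Haddad and Vasquez (Apprentice).
Among Haddad and Vasquez, alphabetically by surname: Haddad before Vasquez.
Johansson and Osei are each Master, so the next rule applies.
Among Johansson and Osei, alphabetically by surname: Johansson before Osei.
Full order: Moreau, Vance, Reyes, Haddad, Vasquez, Johansson, Osei.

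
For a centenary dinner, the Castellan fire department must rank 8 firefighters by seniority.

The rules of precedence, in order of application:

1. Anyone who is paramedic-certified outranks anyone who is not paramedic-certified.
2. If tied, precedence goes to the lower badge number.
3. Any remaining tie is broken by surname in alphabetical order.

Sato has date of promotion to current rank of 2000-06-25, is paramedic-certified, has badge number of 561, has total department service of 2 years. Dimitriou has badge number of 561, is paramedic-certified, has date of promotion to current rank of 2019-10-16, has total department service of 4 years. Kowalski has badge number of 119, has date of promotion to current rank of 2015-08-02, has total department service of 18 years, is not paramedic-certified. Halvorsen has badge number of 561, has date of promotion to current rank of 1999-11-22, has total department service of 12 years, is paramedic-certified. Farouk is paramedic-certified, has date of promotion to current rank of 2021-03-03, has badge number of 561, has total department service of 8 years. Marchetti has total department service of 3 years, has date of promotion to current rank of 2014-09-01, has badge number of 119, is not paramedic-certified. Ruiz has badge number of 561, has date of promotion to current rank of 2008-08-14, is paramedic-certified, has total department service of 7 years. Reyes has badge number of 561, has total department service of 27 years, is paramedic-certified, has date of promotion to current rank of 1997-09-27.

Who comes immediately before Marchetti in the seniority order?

By the first rule: Dimitriou, Farouk, Halvorsen, Reyes, Ruiz and Sato (each paramedic-certified); then Kowalski and Marchetti (both not paramedic-certified).
Dimitriou, Farouk, Halvorsen, Reyes, Ruiz and Sato all have badge number 561, so the next rule applies.
Among Dimitriou, Farouk, Halvorsen, Reyes, Ruiz and Sato, alphabetically by surname: Dimitriou before Farouk before Halvorsen before Reyes before Ruiz before Sato.
Kowalski and Marchetti both have badge number 119, so the next rule applies.
Among Kowalski and Marchetti, alphabetically by surname: Kowalski before Marchetti.
Order: Dimitriou, Farouk, Halvorsen, Reyes, Ruiz, Sato, Kowalski, Marchetti.

Kowalski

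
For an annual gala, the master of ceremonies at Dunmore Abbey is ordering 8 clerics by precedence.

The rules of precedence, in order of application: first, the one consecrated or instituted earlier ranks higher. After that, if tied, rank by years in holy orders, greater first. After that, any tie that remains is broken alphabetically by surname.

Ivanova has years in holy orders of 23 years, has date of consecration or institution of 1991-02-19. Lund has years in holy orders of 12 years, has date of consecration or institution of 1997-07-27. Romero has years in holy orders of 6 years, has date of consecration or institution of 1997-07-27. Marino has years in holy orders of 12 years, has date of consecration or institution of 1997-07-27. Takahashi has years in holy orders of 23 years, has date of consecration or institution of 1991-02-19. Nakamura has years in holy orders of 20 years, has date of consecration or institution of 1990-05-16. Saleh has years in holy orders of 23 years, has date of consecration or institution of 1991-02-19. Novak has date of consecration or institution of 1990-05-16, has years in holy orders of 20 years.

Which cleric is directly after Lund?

By date of consecration or institution (earlier first): Nakamura and Novak (both 1990-05-16); then Ivanova, Saleh and Takahashi (each 1991-02-19); then Lund, Marino and Romero (each 1997-07-27).
Nakamura and Novak both have years in holy orders 20 years, so the next rule applies.
Among Nakamura and Novak, alphabetically by surname: Nakamura before Novak.
Ivanova, Saleh and Takahashi all have years in holy orders 23 years, so the next rule applies.
Among Ivanova, Saleh and Takahashi, alphabetically by surname: Ivanova before Saleh before Takahashi.
Among Lund, Marino and Romero, by years in holy orders (higher first): Lund and Marino (12 years) before Romero (6 years).
Among Lund and Marino, alphabetically by surname: Lund before Marino.
Order: Nakamura, Novak, Ivanova, Saleh, Takahashi, Lund, Marino, Romero.

Marino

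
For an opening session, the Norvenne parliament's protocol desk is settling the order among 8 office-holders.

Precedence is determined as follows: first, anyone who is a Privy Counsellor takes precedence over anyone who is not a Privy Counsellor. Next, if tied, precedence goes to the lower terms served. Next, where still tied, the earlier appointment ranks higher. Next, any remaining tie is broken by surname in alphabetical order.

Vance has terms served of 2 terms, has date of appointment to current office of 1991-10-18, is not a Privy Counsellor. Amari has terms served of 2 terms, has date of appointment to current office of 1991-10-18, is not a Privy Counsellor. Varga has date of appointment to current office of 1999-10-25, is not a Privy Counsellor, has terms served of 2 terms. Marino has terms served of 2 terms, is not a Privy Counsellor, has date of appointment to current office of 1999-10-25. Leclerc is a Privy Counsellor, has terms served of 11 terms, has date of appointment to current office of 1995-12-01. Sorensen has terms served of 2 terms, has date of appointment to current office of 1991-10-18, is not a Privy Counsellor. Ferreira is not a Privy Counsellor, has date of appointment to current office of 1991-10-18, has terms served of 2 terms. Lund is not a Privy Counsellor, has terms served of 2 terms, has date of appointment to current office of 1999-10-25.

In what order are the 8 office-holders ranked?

By the first rule: Leclerc (a Privy Counsellor); then Amari, Ferreira, Sorensen, Vance, Lund, Marino and Varga (each not a Privy Counsellor).
Amari, Ferreira, Sorensen, Vance, Lund, Marino and Varga all have terms served 2 terms, so the next rule applies.
Among Amari, Ferreira, Sorensen, Vance, Lund, Marino and Varga, by date of appointment to current office (earlier first): Amari, Ferreira, Sorensen and Vance (1991-10-18) before Lund, Marino and Varga (1999-10-25).
Among Amari, Ferreira, Sorensen and Vance, alphabetically by surname: Amari before Ferreira before Sorensen before Vance.
Among Lund, Marino and Varga, alphabetically by surname: Lund before Marino before Varga.
Full order: Leclerc, Amari, Ferreira, Sorensen, Vance, Lund, Marino, Varga.

Leclerc, Amari, Ferreira, Sorensen, Vance, Lund, Marino, Varga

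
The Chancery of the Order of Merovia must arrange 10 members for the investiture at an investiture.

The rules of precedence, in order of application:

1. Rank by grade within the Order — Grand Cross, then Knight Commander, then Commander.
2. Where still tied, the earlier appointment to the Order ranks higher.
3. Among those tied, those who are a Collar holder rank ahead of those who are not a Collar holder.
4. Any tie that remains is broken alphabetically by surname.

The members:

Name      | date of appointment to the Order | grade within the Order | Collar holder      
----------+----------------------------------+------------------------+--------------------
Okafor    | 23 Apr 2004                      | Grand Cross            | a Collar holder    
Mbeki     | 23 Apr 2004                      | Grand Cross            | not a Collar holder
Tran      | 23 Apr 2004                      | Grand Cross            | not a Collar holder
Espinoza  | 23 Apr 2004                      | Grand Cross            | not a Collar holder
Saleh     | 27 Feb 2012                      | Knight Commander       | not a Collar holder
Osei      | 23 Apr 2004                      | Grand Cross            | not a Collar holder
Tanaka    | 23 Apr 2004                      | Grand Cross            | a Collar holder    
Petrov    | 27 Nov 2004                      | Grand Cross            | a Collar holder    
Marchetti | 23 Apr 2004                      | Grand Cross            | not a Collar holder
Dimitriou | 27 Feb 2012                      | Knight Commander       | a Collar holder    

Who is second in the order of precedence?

Tanaka

By grade within the Order: Okafor, Tanaka, Espinoza, Marchetti, Mbeki, Osei, Tran and Petrov (Grand Cross); then Dimitriou and Saleh (Knight Commander).
Among Okafor, Tanaka, Espinoza, Marchetti, Mbeki, Osei, Tran and Petrov, by date of appointment to the Order (earlier first): Okafor, Tanaka, Espinoza, Marchetti, Mbeki, Osei and Tran (23 Apr 2004) before Petrov (27 Nov 2004).
Among Okafor, Tanaka, Espinoza, Marchetti, Mbeki, Osei and Tran, a Collar holder before not a Collar holder: Okafor and Tanaka (a Collar holder) before Espinoza, Marchetti, Mbeki, Osei and Tran (not a Collar holder).
Among Okafor and Tanaka, alphabetically by surname: Okafor before Tanaka.
Among Espinoza, Marchetti, Mbeki, Osei and Tran, alphabetically by surname: Espinoza before Marchetti before Mbeki before Osei before Tran.
Dimitriou and Saleh both have date of appointment to the Order 27 Feb 2012, so the next rule applies.
Among Dimitriou and Saleh, a Collar holder before not a Collar holder: Dimitriou (a Collar holder) before Saleh (not a Collar holder).
Order: Okafor, Tanaka, Espinoza, Marchetti, Mbeki, Osei, Tran, Petrov, Dimitriou, Saleh.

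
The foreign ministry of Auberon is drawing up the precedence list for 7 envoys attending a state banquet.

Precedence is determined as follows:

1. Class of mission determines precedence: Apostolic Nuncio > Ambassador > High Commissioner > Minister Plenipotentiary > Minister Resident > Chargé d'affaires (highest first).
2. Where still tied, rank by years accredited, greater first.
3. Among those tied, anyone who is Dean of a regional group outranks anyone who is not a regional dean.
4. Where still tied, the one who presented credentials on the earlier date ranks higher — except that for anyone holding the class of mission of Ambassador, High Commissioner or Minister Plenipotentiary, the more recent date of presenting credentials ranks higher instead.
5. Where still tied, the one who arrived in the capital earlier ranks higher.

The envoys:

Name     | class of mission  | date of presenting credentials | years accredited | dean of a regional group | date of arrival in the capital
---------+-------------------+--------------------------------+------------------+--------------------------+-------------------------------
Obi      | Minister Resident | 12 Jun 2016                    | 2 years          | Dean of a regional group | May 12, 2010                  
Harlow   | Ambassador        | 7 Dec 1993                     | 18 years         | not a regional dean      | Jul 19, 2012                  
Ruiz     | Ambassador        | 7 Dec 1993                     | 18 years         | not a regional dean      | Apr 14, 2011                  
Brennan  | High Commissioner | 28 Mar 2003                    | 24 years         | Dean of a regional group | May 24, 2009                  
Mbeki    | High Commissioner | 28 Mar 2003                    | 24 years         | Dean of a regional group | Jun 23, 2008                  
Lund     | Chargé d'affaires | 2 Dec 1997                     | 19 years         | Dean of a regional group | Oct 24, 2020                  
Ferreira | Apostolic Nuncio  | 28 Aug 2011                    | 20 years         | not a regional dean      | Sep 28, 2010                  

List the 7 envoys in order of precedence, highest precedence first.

Ferreira, Ruiz, Harlow, Mbeki, Brennan, Obi, Lund

By class of mission: Ferreira (Apostolic Nuncio); then Ruiz and Harlow (Ambassador); then Mbeki and Brennan (High Commissioner); then Obi (Minister Resident); then Lund (Chargé d'affaires).
Ruiz and Harlow both have years accredited 18 years, so the next rule applies.
Ruiz and Harlow are each not a regional dean, so the next rule applies.
Ruiz and Harlow both have date of presenting credentials 7 Dec 1993, so the next rule applies.
Among Ruiz and Harlow, by date of arrival in the capital (earlier first): Ruiz (Apr 14, 2011) before Harlow (Jul 19, 2012).
Mbeki and Brennan both have years accredited 24 years, so the next rule applies.
Mbeki and Brennan are each Dean of a regional group, so the next rule applies.
Mbeki and Brennan both have date of presenting credentials 28 Mar 2003, so the next rule applies.
Among Mbeki and Brennan, by date of arrival in the capital (earlier first): Mbeki (Jun 23, 2008) before Brennan (May 24, 2009).
Full order: Ferreira, Ruiz, Harlow, Mbeki, Brennan, Obi, Lund.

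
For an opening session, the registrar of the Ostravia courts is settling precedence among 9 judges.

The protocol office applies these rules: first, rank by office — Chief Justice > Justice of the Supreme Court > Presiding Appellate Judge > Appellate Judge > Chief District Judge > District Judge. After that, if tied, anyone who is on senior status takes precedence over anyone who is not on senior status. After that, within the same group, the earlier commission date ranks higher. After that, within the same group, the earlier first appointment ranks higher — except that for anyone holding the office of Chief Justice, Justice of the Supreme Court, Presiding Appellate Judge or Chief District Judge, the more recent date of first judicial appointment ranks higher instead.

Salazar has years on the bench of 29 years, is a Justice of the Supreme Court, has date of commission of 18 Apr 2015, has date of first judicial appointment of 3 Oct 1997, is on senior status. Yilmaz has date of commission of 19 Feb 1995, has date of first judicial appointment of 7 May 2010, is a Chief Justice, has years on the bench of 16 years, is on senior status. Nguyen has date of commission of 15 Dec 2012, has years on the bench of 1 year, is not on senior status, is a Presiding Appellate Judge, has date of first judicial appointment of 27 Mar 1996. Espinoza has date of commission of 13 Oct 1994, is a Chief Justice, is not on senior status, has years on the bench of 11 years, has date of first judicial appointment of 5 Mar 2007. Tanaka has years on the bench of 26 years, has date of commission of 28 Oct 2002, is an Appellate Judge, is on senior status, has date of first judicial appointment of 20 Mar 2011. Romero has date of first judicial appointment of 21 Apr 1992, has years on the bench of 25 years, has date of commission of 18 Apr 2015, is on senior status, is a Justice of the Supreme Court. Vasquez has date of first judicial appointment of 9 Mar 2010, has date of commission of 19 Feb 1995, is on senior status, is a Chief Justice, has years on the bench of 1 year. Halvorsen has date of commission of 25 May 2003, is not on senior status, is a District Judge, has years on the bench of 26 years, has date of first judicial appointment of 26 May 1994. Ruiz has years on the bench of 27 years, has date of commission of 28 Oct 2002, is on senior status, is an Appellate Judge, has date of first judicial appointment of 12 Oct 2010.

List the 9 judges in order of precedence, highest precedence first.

Yilmaz, Vasquez, Espinoza, Salazar, Romero, Nguyen, Ruiz, Tanaka, Halvorsen

By office: Yilmaz, Vasquez and Espinoza (Chief Justice); then Salazar and Romero (Justice of the Supreme Court); then Nguyen (Presiding Appellate Judge); then Ruiz and Tanaka (Appellate Judge); then Halvorsen (District Judge).
Among Yilmaz, Vasquez and Espinoza, on senior status before not on senior status: Yilmaz and Vasquez (on senior status) before Espinoza (not on senior status).
Yilmaz and Vasquez both have date of commission 19 Feb 1995, so the next rule applies.
Among Yilmaz and Vasquez, by date of first judicial appointment (later first) (reversed rule for this group): Yilmaz (7 May 2010) before Vasquez (9 Mar 2010).
Salazar and Romero are each on senior status, so the next rule applies.
Salazar and Romero both have date of commission 18 Apr 2015, so the next rule applies.
Among Salazar and Romero, by date of first judicial appointment (later first) (reversed rule for this group): Salazar (3 Oct 1997) before Romero (21 Apr 1992).
Ruiz and Tanaka are each on senior status, so the next rule applies.
Ruiz and Tanaka both have date of commission 28 Oct 2002, so the next rule applies.
Among Ruiz and Tanaka, by date of first judicial appointment (earlier first): Ruiz (12 Oct 2010) before Tanaka (20 Mar 2011).
Full order: Yilmaz, Vasquez, Espinoza, Salazar, Romero, Nguyen, Ruiz, Tanaka, Halvorsen.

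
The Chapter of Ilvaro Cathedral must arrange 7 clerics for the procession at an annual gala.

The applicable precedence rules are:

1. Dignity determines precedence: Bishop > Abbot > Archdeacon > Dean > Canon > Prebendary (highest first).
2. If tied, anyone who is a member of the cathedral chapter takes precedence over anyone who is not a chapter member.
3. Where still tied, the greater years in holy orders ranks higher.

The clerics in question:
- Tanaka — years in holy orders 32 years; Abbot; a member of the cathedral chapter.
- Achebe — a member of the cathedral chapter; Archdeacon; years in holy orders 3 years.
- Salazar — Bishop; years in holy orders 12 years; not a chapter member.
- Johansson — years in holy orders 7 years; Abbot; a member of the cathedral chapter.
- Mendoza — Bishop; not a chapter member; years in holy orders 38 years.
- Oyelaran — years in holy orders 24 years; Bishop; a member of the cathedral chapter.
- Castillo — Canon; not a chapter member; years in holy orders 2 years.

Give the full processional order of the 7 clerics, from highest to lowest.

Oyelaran, Mendoza, Salazar, Tanaka, Johansson, Achebe, Castillo

By dignity: Oyelaran, Mendoza and Salazar (Bishop); then Tanaka and Johansson (Abbot); then Achebe (Archdeacon); then Castillo (Canon).
Among Oyelaran, Mendoza and Salazar, a member of the cathedral chapter before not a chapter member: Oyelaran (a member of the cathedral chapter) before Mendoza and Salazar (not a chapter member).
Among Mendoza and Salazar, by years in holy orders (higher first): Mendoza (38 years) before Salazar (12 years).
Tanaka and Johansson are each a member of the cathedral chapter, so the next rule applies.
Among Tanaka and Johansson, by years in holy orders (higher first): Tanaka (32 years) before Johansson (7 years).
Full order: Oyelaran, Mendoza, Salazar, Tanaka, Johansson, Achebe, Castillo.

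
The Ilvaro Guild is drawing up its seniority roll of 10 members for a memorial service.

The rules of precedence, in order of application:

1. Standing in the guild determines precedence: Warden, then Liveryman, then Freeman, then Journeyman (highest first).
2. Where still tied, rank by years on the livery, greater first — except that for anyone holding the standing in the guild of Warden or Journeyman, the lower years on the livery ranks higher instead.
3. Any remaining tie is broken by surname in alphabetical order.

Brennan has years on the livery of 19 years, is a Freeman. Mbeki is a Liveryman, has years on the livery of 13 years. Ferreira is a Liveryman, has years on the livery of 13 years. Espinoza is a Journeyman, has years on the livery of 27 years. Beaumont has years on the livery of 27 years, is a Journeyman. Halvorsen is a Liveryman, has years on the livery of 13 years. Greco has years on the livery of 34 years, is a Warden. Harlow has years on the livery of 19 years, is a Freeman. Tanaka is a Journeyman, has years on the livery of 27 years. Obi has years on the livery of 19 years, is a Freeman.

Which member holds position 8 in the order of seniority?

Beaumont

By standing in the guild: Greco (Warden); then Ferreira, Halvorsen and Mbeki (Liveryman); then Brennan, Harlow and Obi (Freeman); then Beaumont, Espinoza and Tanaka (Journeyman).
Ferreira, Halvorsen and Mbeki all have years on the livery 13 years, so the next rule applies.
Among Ferreira, Halvorsen and Mbeki, alphabetically by surname: Ferreira before Halvorsen before Mbeki.
Brennan, Harlow and Obi all have years on the livery 19 years, so the next rule applies.
Among Brennan, Harlow and Obi, alphabetically by surname: Brennan before Harlow before Obi.
Beaumont, Espinoza and Tanaka all have years on the livery 27 years, so the next rule applies.
Among Beaumont, Espinoza and Tanaka, alphabetically by surname: Beaumont before Espinoza before Tanaka.
Order: Greco, Ferreira, Halvorsen, Mbeki, Brennan, Harlow, Obi, Beaumont, Espinoza, Tanaka.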